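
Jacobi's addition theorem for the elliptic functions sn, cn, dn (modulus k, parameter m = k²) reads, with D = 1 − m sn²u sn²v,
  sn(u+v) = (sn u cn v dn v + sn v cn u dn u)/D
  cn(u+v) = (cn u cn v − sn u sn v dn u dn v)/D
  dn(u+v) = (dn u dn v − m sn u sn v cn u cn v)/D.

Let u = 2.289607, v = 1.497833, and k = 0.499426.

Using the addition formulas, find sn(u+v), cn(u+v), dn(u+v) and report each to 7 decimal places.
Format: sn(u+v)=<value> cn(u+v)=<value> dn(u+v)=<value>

sn u = 0.8623166302378654, cn u = -0.5063694592046527, dn u = 0.9025126497462428
sn v = 0.9867820290499935, cn v = 0.1620531614748008, dn v = 0.8701286755521036
m = k² = 0.249426329476
D = 1 − m·sn²u·sn²v = 0.8193997768331842
sn(u+v) = (sn u·cn v·dn v + sn v·cn u·dn u)/D = -0.3293713959525264/0.8193997768331842 = -0.4019666654358643
cn(u+v) = (cn u·cn v − sn u·sn v·dn u·dn v)/D = -0.7502869303157/0.8193997768331842 = -0.9156543015125151
dn(u+v) = (dn u·dn v − m·sn u·sn v·cn u·cn v)/D = 0.8027184127073602/0.8193997768331842 = 0.9796419713582372

sn(u+v)=-0.4019667 cn(u+v)=-0.9156543 dn(u+v)=0.9796420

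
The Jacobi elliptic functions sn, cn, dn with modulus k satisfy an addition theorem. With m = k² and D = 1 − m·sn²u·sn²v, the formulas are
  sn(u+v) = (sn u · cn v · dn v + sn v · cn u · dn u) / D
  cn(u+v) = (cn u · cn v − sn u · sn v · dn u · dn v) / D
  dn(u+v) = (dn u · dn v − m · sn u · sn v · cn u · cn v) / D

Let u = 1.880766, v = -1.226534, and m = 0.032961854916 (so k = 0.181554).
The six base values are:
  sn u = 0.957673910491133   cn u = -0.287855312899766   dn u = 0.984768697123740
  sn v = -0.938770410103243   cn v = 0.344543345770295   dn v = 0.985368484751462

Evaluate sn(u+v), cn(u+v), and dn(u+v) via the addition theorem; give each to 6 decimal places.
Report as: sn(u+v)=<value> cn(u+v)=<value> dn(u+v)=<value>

m = k² = 0.032961854916
D = 1 − m·sn²u·sn²v = 0.9733580664640772
sn(u+v) = (sn u·cn v·dn v + sn v·cn u·dn u)/D = 0.5912464503721578/0.9733580664640772 = 0.6074295480182146
cn(u+v) = (cn u·cn v − sn u·sn v·dn u·dn v)/D = 0.7732099071229045/0.9733580664640772 = 0.7943735545663561
dn(u+v) = (dn u·dn v − m·sn u·sn v·cn u·cn v)/D = 0.9674209900401963/0.9733580664640772 = 0.9939004189430016

sn(u+v)=0.607430 cn(u+v)=0.794374 dn(u+v)=0.993900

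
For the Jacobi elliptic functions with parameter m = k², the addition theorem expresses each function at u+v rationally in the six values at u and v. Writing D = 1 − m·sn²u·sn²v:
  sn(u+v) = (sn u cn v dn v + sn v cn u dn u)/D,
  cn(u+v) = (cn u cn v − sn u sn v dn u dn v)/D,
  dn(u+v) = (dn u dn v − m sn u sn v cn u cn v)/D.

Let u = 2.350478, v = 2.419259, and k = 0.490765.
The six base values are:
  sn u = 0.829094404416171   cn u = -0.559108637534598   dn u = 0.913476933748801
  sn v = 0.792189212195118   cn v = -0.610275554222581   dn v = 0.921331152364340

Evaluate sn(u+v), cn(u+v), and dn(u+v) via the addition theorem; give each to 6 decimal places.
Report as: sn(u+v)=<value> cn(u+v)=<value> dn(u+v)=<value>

m = k² = 0.240850285225
D = 1 − m·sn²u·sn²v = 0.8961006139797307
sn(u+v) = (sn u·cn v·dn v + sn v·cn u·dn u)/D = -0.8707685438065415/0.8961006139797307 = -0.9717307746719586
cn(u+v) = (cn u·cn v − sn u·sn v·dn u·dn v)/D = -0.2115619377201051/0.8961006139797307 = -0.2360917227592598
dn(u+v) = (dn u·dn v − m·sn u·sn v·cn u·cn v)/D = 0.7876385632231294/0.8961006139797307 = 0.8789621956903885

sn(u+v)=-0.971731 cn(u+v)=-0.236092 dn(u+v)=0.878962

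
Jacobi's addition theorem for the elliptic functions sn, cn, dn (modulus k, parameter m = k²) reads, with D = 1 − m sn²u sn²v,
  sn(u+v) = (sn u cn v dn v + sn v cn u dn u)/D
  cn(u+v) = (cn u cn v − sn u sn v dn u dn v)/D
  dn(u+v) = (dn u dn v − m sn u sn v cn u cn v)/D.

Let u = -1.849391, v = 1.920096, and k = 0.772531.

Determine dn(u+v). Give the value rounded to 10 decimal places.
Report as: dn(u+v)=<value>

dn(u+v)=0.9985110816

sn u = -0.9981104508229471, cn u = 0.06144532494839025, dn u = 0.6367488553405762
sn v = 0.9998633501734384, cn v = 0.01653121229517477, dn v = 0.6351054631010863
m = k² = 0.596804145961
D = 1 − m·sn²u·sn²v = 0.4056115842288094
dn(u+v) = (dn u·dn v − m·sn u·sn v·cn u·cn v)/D = 0.405007661685944/0.4056115842288094 = 0.9985110816200833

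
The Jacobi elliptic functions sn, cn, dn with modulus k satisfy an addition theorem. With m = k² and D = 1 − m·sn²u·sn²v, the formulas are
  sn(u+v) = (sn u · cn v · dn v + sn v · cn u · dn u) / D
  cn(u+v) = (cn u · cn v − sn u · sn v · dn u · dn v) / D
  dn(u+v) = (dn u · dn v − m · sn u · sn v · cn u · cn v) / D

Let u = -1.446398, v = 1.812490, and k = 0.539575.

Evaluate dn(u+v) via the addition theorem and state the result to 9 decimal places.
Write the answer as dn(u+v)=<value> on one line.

dn(u+v)=0.981397868

sn u = -0.9755447421854397, cn u = 0.2198009462999283, dn u = 0.8502497073519559
sn v = 0.9961836676904264, cn v = -0.08728172905511279, dn v = 0.8432536759891206
m = k² = 0.291141180625
D = 1 − m·sn²u·sn²v = 0.7250353532874416
dn(u+v) = (dn u·dn v − m·sn u·sn v·cn u·cn v)/D = 0.7115481498813616/0.7250353532874416 = 0.9813978679178517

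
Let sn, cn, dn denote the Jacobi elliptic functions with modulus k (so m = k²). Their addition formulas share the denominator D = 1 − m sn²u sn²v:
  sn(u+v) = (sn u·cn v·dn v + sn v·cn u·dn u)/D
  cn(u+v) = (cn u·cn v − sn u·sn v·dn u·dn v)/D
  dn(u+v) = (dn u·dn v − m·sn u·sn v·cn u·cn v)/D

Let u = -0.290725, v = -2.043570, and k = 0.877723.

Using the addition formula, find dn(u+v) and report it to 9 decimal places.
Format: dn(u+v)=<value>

dn(u+v)=0.482761664

sn u = -0.2836824949453489, cn u = 0.9589182666221257, dn u = 0.9685048600894817
sn v = -0.9973618996592641, cn v = 0.07258953855800434, dn v = 0.4833857117412001
m = k² = 0.770397664729
D = 1 − m·sn²u·sn²v = 0.93832834819754
dn(u+v) = (dn u·dn v − m·sn u·sn v·cn u·cn v)/D = 0.4529889547779067/0.93832834819754 = 0.482761664025248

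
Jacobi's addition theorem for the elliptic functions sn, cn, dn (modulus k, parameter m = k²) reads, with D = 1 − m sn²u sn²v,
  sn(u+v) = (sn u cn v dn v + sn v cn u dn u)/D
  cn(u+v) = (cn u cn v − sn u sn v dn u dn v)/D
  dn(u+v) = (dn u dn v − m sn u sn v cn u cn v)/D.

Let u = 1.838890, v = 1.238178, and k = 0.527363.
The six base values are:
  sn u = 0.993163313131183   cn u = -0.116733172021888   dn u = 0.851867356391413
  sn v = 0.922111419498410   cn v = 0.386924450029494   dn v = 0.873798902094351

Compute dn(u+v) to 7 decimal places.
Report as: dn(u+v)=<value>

m = k² = 0.278111733769
D = 1 − m·sn²u·sn²v = 0.766746885969503
dn(u+v) = (dn u·dn v − m·sn u·sn v·cn u·cn v)/D = 0.7558646274876746/0.766746885969503 = 0.9858072348503008

dn(u+v)=0.9858072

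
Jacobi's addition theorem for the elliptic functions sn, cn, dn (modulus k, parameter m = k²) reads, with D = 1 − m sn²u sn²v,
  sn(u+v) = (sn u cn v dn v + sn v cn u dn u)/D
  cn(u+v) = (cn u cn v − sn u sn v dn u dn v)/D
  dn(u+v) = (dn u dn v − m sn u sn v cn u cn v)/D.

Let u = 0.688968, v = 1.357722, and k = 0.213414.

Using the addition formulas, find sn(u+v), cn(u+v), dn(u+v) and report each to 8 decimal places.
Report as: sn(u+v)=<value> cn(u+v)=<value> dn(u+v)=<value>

sn u = 0.6339981256581712, cn u = 0.7733345826108682, dn u = 0.9908041214189136
sn v = 0.9745273675338663, cn v = 0.2242686111062196, dn v = 0.9781335499422588
m = k² = 0.045545535396
D = 1 − m·sn²u·sn²v = 0.982613593103414
sn(u+v) = (sn u·cn v·dn v + sn v·cn u·dn u)/D = 0.8857821511463952/0.982613593103414 = 0.9014552183720627
cn(u+v) = (cn u·cn v − sn u·sn v·dn u·dn v)/D = -0.4253462754768946/0.982613593103414 = -0.4328723706472576
dn(u+v) = (dn u·dn v − m·sn u·sn v·cn u·cn v)/D = 0.9642582589462192/0.982613593103414 = 0.9813198857760326

sn(u+v)=0.90145522 cn(u+v)=-0.43287237 dn(u+v)=0.98131989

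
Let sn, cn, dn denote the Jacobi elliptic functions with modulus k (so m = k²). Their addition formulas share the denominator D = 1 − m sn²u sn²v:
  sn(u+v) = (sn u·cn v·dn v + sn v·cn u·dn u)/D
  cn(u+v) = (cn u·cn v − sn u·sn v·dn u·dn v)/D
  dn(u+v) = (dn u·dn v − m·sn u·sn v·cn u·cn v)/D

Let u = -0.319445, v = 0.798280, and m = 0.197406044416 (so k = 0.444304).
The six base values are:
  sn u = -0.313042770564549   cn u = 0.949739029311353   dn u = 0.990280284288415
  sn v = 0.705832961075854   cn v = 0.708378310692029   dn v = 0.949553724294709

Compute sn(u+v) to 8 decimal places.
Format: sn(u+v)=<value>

m = k² = 0.197406044416
D = 1 − m·sn²u·sn²v = 0.9903623383824025
sn(u+v) = (sn u·cn v·dn v + sn v·cn u·dn u)/D = 0.4532753200700638/0.9903623383824025 = 0.4576863462017508

sn(u+v)=0.45768635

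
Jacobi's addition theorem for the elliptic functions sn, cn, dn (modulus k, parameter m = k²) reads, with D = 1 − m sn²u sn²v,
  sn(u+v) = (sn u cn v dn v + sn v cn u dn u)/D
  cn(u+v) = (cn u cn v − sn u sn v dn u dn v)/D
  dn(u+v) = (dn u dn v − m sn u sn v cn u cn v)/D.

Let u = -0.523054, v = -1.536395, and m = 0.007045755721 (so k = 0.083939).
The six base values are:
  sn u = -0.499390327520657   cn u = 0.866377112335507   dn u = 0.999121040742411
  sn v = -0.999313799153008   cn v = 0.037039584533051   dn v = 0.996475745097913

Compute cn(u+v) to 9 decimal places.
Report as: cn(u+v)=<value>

m = k² = 0.007045755721
D = 1 − m·sn²u·sn²v = 0.9982452647368806
cn(u+v) = (cn u·cn v − sn u·sn v·dn u·dn v)/D = -0.4647615293944102/0.9982452647368806 = -0.465578496399793

cn(u+v)=-0.465578496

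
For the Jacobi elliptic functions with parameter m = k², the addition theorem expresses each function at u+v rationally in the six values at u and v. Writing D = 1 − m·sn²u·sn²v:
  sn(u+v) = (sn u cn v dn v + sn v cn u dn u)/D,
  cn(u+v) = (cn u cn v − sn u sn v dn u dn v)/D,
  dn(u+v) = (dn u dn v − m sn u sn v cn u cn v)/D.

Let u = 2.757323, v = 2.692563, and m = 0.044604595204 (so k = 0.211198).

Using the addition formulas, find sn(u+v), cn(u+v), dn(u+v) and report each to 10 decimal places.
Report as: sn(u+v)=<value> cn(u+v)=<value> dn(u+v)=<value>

sn u = 0.4074654222588529, cn u = -0.9132206358068211, dn u = 0.9962903116713197
sn v = 0.4654655752985383, cn v = -0.8850659852304803, dn v = 0.9951562935597703
m = k² = 0.044604595204
D = 1 − m·sn²u·sn²v = 0.9983955127991607
sn(u+v) = (sn u·cn v·dn v + sn v·cn u·dn u)/D = -0.7823828623417127/0.9983955127991607 = -0.7836402030175174
cn(u+v) = (cn u·cn v − sn u·sn v·dn u·dn v)/D = 0.6202182331175758/0.9983955127991607 = 0.6212149645772098
dn(u+v) = (dn u·dn v − m·sn u·sn v·cn u·cn v)/D = 0.9846268856156353/0.9983955127991607 = 0.9862092457277549

sn(u+v)=-0.7836402030 cn(u+v)=0.6212149646 dn(u+v)=0.9862092457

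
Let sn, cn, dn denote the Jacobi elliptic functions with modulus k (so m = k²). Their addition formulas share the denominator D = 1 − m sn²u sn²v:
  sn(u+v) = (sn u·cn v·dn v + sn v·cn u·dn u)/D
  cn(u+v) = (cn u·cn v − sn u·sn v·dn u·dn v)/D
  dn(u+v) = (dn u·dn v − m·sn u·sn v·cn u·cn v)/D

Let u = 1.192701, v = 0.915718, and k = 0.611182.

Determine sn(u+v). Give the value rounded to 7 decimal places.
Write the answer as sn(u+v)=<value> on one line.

sn(u+v)=0.9615658

sn u = 0.8972193728184156, cn u = 0.4415850960339683, dn u = 0.8362395355376976
sn v = 0.7679012883636352, cn v = 0.640568194128829, dn v = 0.8830242064399428
m = k² = 0.373543437124
D = 1 − m·sn²u·sn²v = 0.822683484723313
sn(u+v) = (sn u·cn v·dn v + sn v·cn u·dn u)/D = 0.7910642847801709/0.822683484723313 = 0.961565777689367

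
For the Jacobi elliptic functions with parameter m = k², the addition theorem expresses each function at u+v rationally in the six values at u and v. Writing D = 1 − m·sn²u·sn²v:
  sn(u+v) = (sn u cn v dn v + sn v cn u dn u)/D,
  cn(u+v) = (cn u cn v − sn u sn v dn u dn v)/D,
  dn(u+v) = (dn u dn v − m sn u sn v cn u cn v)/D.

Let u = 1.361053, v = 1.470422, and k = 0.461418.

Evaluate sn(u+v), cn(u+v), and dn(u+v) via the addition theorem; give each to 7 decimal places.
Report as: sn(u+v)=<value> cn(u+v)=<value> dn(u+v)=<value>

sn u = 0.9633443734670073, cn u = 0.268267810423575, dn u = 0.8957766507622642
sn v = 0.9849145484172947, cn v = 0.173041417920556, dn v = 0.8907685229482682
m = k² = 0.212906570724
D = 1 − m·sn²u·sn²v = 0.8083321371707723
sn(u+v) = (sn u·cn v·dn v + sn v·cn u·dn u)/D = 0.3851726409538753/0.8083321371707723 = 0.4765029413552833
cn(u+v) = (cn u·cn v − sn u·sn v·dn u·dn v)/D = -0.7106636902527701/0.8083321371707723 = -0.8791728765605564
dn(u+v) = (dn u·dn v − m·sn u·sn v·cn u·cn v)/D = 0.7885521281239961/0.8083321371707723 = 0.9755298495046755

sn(u+v)=0.4765029 cn(u+v)=-0.8791729 dn(u+v)=0.9755298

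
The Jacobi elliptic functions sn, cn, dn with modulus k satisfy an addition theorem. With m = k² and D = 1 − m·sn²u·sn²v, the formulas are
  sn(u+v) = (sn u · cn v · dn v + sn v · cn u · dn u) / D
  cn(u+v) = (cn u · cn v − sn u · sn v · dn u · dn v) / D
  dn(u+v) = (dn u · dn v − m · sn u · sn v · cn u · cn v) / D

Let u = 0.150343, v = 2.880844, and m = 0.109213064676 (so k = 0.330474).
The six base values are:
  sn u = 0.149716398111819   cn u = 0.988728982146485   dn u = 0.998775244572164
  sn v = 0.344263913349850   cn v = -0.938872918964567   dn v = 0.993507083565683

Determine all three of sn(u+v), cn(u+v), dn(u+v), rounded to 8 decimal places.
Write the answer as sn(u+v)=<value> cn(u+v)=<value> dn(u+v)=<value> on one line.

sn(u+v)=0.20037296 cn(u+v)=-0.97971969 dn(u+v)=0.99780518

m = k² = 0.109213064676
D = 1 − m·sn²u·sn²v = 0.9997098675287745
sn(u+v) = (sn u·cn v·dn v + sn v·cn u·dn u)/D = 0.2003148247964031/0.9997098675287745 = 0.2003729594983091
cn(u+v) = (cn u·cn v − sn u·sn v·dn u·dn v)/D = -0.9794354446318482/0.9997098675287745 = -0.9797196931275236
dn(u+v) = (dn u·dn v − m·sn u·sn v·cn u·cn v)/D = 0.997515680393248/0.9997098675287745 = 0.9978051760747841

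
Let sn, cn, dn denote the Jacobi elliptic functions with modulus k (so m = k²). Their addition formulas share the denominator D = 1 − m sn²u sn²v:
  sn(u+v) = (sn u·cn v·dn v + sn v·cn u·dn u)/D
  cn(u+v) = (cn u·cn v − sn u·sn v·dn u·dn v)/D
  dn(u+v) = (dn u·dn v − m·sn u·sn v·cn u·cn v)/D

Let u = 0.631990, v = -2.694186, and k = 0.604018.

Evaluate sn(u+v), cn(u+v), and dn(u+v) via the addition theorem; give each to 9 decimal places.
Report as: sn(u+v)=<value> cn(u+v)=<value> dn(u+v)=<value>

sn(u+v)=-0.969622099 cn(u+v)=-0.244607819 dn(u+v)=0.810550175

sn u = 0.579318126660445, cn u = 0.8151015324011069, dn u = 0.9367801182826936
sn v = -0.706890660169852, cn v = -0.7073228361679204, dn v = 0.9042635789799552
m = k² = 0.364837744324
D = 1 − m·sn²u·sn²v = 0.9388159129231988
sn(u+v) = (sn u·cn v·dn v + sn v·cn u·dn u)/D = -0.9102966561507664/0.9388159129231988 = -0.9696220990932804
cn(u+v) = (cn u·cn v − sn u·sn v·dn u·dn v)/D = -0.2296417125840875/0.9388159129231988 = -0.2446078186606896
dn(u+v) = (dn u·dn v − m·sn u·sn v·cn u·cn v)/D = 0.7609574029463176/0.9388159129231988 = 0.8105501754618947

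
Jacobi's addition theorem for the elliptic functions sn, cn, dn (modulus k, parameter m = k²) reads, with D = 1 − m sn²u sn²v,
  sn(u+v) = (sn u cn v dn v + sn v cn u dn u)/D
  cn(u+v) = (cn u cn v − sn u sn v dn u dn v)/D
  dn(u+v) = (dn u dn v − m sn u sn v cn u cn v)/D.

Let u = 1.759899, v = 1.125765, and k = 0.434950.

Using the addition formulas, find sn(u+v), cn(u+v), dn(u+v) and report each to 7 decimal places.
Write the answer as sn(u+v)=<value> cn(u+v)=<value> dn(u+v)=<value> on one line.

sn(u+v)=0.4081809 cn(u+v)=-0.9129011 dn(u+v)=0.9841139

sn u = 0.995471740584759, cn u = -0.09505794915287337, dn u = 0.9014033193570109
sn v = 0.8870626485503383, cn v = 0.4616490631928749, dn v = 0.9225707736338176
m = k² = 0.1891815025
D = 1 − m·sn²u·sn²v = 0.8524819619850671
sn(u+v) = (sn u·cn v·dn v + sn v·cn u·dn u)/D = 0.3479668781590924/0.8524819619850671 = 0.4081809277803671
cn(u+v) = (cn u·cn v − sn u·sn v·dn u·dn v)/D = -0.7782316796520974/0.8524819619850671 = -0.9129010517007628
dn(u+v) = (dn u·dn v − m·sn u·sn v·cn u·cn v)/D = 0.8389393421381477/0.8524819619850671 = 0.9841138927850339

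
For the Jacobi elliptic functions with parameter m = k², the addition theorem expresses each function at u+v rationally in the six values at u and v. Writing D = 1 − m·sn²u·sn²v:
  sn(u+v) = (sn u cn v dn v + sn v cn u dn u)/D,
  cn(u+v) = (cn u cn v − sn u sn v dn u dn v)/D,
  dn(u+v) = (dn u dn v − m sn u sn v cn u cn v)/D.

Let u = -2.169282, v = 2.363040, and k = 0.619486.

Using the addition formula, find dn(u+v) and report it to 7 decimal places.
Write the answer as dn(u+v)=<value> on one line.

sn u = -0.9494008267176182, cn u = -0.3140669836641589, dn u = 0.8087587576644528
sn v = 0.8876358907926676, cn v = -0.4605458993159177, dn v = 0.8352449801883703
m = k² = 0.383762904196
D = 1 − m·sn²u·sn²v = 0.7274589582203801
dn(u+v) = (dn u·dn v − m·sn u·sn v·cn u·cn v)/D = 0.7222898008324173/0.7274589582203801 = 0.9928942281491613

dn(u+v)=0.9928942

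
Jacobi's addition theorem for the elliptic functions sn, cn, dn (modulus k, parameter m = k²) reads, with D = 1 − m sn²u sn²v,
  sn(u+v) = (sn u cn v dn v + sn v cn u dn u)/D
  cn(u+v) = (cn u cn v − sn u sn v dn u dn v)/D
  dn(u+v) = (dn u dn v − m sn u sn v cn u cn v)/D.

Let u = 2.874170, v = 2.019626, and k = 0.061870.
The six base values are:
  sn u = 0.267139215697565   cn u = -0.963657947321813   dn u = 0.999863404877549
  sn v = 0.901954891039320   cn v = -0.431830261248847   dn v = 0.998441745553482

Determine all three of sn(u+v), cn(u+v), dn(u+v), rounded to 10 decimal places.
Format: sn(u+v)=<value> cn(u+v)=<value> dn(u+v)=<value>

sn(u+v)=-0.9844550893 cn(u+v)=0.1756364914 dn(u+v)=0.9981433698

m = k² = 0.0038278969
D = 1 − m·sn²u·sn²v = 0.9997777687336047
sn(u+v) = (sn u·cn v·dn v + sn v·cn u·dn u)/D = -0.9842363126194698/0.9997777687336047 = -0.9844550893206789
cn(u+v) = (cn u·cn v − sn u·sn v·dn u·dn v)/D = 0.1755974594781326/0.9997777687336047 = 0.1756364913980412
dn(u+v) = (dn u·dn v − m·sn u·sn v·cn u·cn v)/D = 0.9979215511678556/0.9997777687336047 = 0.9981433698329776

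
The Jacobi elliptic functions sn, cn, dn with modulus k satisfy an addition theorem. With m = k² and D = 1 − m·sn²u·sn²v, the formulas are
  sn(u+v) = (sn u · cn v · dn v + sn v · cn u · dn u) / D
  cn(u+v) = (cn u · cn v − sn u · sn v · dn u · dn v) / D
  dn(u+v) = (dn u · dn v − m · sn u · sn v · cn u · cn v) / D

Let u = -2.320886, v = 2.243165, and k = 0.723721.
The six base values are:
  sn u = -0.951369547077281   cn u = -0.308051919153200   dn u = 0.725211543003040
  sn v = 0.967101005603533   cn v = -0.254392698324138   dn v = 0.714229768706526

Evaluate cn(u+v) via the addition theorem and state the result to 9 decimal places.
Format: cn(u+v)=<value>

cn(u+v)=0.996984420

m = k² = 0.523772085841
D = 1 − m·sn²u·sn²v = 0.5566114125812744
cn(u+v) = (cn u·cn v − sn u·sn v·dn u·dn v)/D = 0.554932906334293/0.5566114125812744 = 0.9969844199938385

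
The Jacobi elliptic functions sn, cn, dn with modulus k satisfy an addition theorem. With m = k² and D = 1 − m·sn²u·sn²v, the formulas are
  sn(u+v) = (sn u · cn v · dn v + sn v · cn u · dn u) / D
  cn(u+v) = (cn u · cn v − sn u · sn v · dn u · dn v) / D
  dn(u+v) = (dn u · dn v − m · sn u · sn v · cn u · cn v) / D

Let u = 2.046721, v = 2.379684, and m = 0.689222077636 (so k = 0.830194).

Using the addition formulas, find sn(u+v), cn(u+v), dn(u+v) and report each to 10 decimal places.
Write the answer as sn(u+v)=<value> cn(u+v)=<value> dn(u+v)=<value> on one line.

sn u = 0.999973514761231, cn u = 0.007278033805227459, dn u = 0.5575073365464484
sn v = 0.9837664608062077, cn v = -0.1794534775166764, dn v = 0.5770384046238562
m = k² = 0.689222077636
D = 1 − m·sn²u·sn²v = 0.3330086526646957
sn(u+v) = (sn u·cn v·dn v + sn v·cn u·dn u)/D = -0.09955711705541498/0.3330086526646957 = -0.2989625532513066
cn(u+v) = (cn u·cn v − sn u·sn v·dn u·dn v)/D = -0.3177784498564532/0.3330086526646957 = -0.9542648436118034
dn(u+v) = (dn u·dn v − m·sn u·sn v·cn u·cn v)/D = 0.3225886788561655/0.3330086526646957 = 0.9687096004108276

sn(u+v)=-0.2989625533 cn(u+v)=-0.9542648436 dn(u+v)=0.9687096004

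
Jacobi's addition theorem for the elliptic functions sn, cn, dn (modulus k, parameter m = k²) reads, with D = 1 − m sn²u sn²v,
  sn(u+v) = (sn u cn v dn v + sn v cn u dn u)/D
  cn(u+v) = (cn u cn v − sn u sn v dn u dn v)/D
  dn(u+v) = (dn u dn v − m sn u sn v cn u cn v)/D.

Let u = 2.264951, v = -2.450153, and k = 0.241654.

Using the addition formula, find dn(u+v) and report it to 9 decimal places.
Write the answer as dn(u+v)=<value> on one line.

dn(u+v)=0.999010061

sn u = 0.7941529091362095, cn u = -0.6077179912677388, dn u = 0.9814124845001397
sn v = -0.6708534760963918, cn v = -0.7415899228073342, dn v = 0.9867719660139464
m = k² = 0.058396655716
D = 1 − m·sn²u·sn²v = 0.9834250743995932
dn(u+v) = (dn u·dn v − m·sn u·sn v·cn u·cn v)/D = 0.9824515433070562/0.9834250743995932 = 0.9990100607378438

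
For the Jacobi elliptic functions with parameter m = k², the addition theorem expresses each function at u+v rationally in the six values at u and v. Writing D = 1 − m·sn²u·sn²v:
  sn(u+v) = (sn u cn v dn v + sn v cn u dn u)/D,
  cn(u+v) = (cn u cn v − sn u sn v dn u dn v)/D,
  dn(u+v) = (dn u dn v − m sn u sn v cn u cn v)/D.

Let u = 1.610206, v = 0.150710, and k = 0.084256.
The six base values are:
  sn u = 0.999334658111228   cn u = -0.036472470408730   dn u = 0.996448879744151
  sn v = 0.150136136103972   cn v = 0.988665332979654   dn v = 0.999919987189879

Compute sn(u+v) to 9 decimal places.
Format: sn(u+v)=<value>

m = k² = 0.007099073536
D = 1 − m·sn²u·sn²v = 0.9998401936459492
sn(u+v) = (sn u·cn v·dn v + sn v·cn u·dn u)/D = 0.9824720888305758/0.9998401936459492 = 0.9826291192075006

sn(u+v)=0.982629119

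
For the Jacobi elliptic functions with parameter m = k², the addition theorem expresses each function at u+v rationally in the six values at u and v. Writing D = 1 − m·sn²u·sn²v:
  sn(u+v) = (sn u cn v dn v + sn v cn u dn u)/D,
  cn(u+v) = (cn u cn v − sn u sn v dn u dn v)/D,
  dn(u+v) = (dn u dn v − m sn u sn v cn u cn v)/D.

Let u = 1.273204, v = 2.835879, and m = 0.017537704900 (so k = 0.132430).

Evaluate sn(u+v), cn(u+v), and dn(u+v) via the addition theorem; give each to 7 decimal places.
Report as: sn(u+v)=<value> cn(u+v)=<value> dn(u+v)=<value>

sn(u+v)=-0.8142684 cn(u+v)=-0.5804886 dn(u+v)=0.9941690

sn u = 0.9547595506449326, cn u = 0.2973788836691106, dn u = 0.9919744089494444
sn v = 0.3141220833972139, cn v = -0.9493825976508068, dn v = 0.9991343791497632
m = k² = 0.0175377049
D = 1 − m·sn²u·sn²v = 0.9984225423108554
sn(u+v) = (sn u·cn v·dn v + sn v·cn u·dn u)/D = -0.8129838980394315/0.9984225423108554 = -0.8142683719437814
cn(u+v) = (cn u·cn v − sn u·sn v·dn u·dn v)/D = -0.5795729069953867/0.9984225423108554 = -0.5804886032059748
dn(u+v) = (dn u·dn v − m·sn u·sn v·cn u·cn v)/D = 0.9926007016360337/0.9984225423108554 = 0.9941689611080425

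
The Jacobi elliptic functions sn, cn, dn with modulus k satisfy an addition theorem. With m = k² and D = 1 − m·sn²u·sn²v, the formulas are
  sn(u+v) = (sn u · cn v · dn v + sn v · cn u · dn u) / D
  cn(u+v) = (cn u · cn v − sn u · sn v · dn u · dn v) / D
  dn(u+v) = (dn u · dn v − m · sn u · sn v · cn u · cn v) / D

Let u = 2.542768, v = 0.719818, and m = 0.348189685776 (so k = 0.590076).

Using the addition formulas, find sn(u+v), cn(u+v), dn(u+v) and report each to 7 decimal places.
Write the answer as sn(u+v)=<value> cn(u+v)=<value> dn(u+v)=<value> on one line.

sn u = 0.7852357846162025, cn u = -0.6191968689828598, dn u = 0.8861759972060592
sn v = 0.6445344974675397, cn v = 0.7645752295060742, dn v = 0.9248531763624756
m = k² = 0.348189685776
D = 1 − m·sn²u·sn²v = 0.910811593988455
sn(u+v) = (sn u·cn v·dn v + sn v·cn u·dn u)/D = 0.2015884987056575/0.910811593988455 = 0.2213284284435808
cn(u+v) = (cn u·cn v − sn u·sn v·dn u·dn v)/D = -0.8882228531924797/0.910811593988455 = -0.9751993266828555
dn(u+v) = (dn u·dn v − m·sn u·sn v·cn u·cn v)/D = 0.9030105504200089/0.910811593988455 = 0.9914350633874946

sn(u+v)=0.2213284 cn(u+v)=-0.9751993 dn(u+v)=0.9914351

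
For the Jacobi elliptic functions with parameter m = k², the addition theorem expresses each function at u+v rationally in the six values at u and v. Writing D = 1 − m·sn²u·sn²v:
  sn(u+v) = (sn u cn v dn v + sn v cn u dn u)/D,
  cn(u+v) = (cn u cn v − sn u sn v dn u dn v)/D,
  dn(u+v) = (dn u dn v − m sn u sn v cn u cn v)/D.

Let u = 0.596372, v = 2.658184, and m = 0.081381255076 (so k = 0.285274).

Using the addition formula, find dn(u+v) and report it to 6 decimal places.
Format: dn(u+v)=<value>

sn u = 0.5594281292819842, cn u = 0.8288788621795465, dn u = 0.9871833345924873
sn v = 0.5212379396950159, cn v = -0.8534113956483678, dn v = 0.9888830107861982
m = k² = 0.081381255076
D = 1 − m·sn²u·sn²v = 0.993080335757654
dn(u+v) = (dn u·dn v − m·sn u·sn v·cn u·cn v)/D = 0.9929950981350431/0.993080335757654 = 0.9999141684518948

dn(u+v)=0.999914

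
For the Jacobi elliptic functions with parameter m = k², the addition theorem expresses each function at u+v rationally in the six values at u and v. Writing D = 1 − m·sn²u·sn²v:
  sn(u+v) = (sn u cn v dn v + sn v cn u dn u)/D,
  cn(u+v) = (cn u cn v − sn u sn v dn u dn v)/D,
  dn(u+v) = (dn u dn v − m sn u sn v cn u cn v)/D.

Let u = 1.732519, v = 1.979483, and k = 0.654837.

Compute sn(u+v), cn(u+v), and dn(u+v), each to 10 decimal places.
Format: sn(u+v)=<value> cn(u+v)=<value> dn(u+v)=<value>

sn(u+v)=-0.1155385673 cn(u+v)=-0.9933029948 dn(u+v)=0.9971337556

sn u = 0.9987731825661817, cn u = 0.0495189841032788, dn u = 0.7564654683953408
sn v = 0.9905692162527736, cn v = -0.1370132395513874, dn v = 0.7610771459305249
m = k² = 0.428811496569
D = 1 − m·sn²u·sn²v = 0.5802701840560912
sn(u+v) = (sn u·cn v·dn v + sn v·cn u·dn u)/D = -0.06704358568997629/0.5802701840560912 = -0.1155385672607566
cn(u+v) = (cn u·cn v − sn u·sn v·dn u·dn v)/D = -0.5763841116150937/0.5802701840560912 = -0.9933029947983302
dn(u+v) = (dn u·dn v − m·sn u·sn v·cn u·cn v)/D = 0.5786069878732456/0.5802701840560912 = 0.9971337555701728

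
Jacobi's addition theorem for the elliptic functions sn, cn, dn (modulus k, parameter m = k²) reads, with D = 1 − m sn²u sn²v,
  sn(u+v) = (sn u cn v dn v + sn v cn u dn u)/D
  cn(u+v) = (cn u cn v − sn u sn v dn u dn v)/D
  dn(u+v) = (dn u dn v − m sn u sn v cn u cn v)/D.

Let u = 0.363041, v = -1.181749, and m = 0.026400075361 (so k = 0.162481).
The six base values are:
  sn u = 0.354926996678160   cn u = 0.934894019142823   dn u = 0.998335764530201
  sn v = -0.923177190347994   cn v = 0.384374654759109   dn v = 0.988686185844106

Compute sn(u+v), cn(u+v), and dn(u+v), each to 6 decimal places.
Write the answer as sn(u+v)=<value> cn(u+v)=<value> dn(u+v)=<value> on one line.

m = k² = 0.026400075361
D = 1 − m·sn²u·sn²v = 0.9971656507320672
sn(u+v) = (sn u·cn v·dn v + sn v·cn u·dn u)/D = -0.726755022067321/0.9971656507320672 = -0.7288207546396882
cn(u+v) = (cn u·cn v − sn u·sn v·dn u·dn v)/D = 0.6827638485595402/0.9971656507320672 = 0.6847045403722947
dn(u+v) = (dn u·dn v − m·sn u·sn v·cn u·cn v)/D = 0.9901492471525846/0.9971656507320672 = 0.9929636529554227

sn(u+v)=-0.728821 cn(u+v)=0.684705 dn(u+v)=0.992964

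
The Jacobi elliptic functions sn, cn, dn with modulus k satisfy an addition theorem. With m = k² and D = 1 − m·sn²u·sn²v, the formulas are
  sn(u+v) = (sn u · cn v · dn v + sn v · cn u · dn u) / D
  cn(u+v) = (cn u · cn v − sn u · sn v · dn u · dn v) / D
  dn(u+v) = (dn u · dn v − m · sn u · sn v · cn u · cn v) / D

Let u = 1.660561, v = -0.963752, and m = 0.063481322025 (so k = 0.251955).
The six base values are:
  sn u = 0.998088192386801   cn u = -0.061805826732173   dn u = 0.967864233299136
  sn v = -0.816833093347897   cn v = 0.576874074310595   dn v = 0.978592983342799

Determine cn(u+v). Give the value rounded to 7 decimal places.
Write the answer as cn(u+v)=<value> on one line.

cn(u+v)=0.7689722

m = k² = 0.063481322025
D = 1 − m·sn²u·sn²v = 0.9578060244154412
cn(u+v) = (cn u·cn v − sn u·sn v·dn u·dn v)/D = 0.7365262335038523/0.9578060244154412 = 0.7689722289576972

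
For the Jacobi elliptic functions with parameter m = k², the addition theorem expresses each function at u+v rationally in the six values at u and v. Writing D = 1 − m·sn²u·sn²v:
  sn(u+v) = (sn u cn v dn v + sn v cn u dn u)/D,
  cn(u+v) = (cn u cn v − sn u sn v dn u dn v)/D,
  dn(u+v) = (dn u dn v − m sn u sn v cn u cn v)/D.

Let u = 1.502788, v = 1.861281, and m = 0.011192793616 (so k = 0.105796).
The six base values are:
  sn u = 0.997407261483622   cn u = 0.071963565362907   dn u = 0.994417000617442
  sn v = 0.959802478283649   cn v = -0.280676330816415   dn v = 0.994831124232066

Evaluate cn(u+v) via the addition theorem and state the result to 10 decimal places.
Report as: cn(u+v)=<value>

m = k² = 0.011192793616
D = 1 − m·sn²u·sn²v = 0.9897423640583779
cn(u+v) = (cn u·cn v − sn u·sn v·dn u·dn v)/D = -0.9672471367192641/0.9897423640583779 = -0.9772716333502453

cn(u+v)=-0.9772716334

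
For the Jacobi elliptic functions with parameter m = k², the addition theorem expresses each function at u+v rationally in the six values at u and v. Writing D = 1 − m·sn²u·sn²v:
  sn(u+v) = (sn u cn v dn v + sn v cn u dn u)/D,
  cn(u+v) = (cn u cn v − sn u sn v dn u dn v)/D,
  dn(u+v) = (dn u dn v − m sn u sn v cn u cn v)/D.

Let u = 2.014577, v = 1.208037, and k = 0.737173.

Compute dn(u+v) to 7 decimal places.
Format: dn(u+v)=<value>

dn(u+v)=0.9233699

sn u = 0.996603132787207, cn u = -0.08235408744394313, dn u = 0.6784258074497173
sn v = 0.8862260206550219, cn v = 0.4632531061028785, dn v = 0.7570975068458813
m = k² = 0.543424031929
D = 1 − m·sn²u·sn²v = 0.5760912988279559
dn(u+v) = (dn u·dn v − m·sn u·sn v·cn u·cn v)/D = 0.5319453618480925/0.5760912988279559 = 0.9233698945467893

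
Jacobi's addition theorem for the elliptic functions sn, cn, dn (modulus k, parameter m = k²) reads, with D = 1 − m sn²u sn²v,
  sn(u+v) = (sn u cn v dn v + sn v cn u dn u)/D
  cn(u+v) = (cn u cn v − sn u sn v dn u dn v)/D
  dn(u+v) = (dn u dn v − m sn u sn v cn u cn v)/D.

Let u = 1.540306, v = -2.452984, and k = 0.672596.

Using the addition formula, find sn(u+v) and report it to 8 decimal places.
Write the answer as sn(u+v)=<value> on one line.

sn u = 0.9790694378469419, cn u = 0.2035264991937739, dn u = 0.7525648122096665
sn v = -0.8844393817186969, cn v = -0.4666550975453383, dn v = 0.8038216335988043
m = k² = 0.452385379216
D = 1 − m·sn²u·sn²v = 0.6607876207124519
sn(u+v) = (sn u·cn v·dn v + sn v·cn u·dn u)/D = -0.5027230748734217/0.6607876207124519 = -0.7607937242095921

sn(u+v)=-0.76079372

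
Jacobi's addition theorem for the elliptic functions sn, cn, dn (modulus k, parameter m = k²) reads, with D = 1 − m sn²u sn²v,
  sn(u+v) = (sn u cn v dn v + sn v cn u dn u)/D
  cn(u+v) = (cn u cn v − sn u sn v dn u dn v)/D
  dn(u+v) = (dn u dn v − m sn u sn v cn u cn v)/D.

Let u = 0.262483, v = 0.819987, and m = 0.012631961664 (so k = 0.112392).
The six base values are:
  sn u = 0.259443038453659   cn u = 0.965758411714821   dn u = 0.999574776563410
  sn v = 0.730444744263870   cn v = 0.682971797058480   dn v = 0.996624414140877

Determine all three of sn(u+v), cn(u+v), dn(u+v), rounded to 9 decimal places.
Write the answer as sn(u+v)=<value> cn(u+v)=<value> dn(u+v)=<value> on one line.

sn(u+v)=0.882127525 cn(u+v)=0.471010647 dn(u+v)=0.995073089

m = k² = 0.012631961664
D = 1 − m·sn²u·sn²v = 0.9995463409490093
sn(u+v) = (sn u·cn v·dn v + sn v·cn u·dn u)/D = 0.8817273398131528/0.9995463409490093 = 0.8821275249489739
cn(u+v) = (cn u·cn v − sn u·sn v·dn u·dn v)/D = 0.4707969689054659/0.9995463409490093 = 0.4710106471486579
dn(u+v) = (dn u·dn v − m·sn u·sn v·cn u·cn v)/D = 0.9946216648791655/0.9995463409490093 = 0.9950730887922934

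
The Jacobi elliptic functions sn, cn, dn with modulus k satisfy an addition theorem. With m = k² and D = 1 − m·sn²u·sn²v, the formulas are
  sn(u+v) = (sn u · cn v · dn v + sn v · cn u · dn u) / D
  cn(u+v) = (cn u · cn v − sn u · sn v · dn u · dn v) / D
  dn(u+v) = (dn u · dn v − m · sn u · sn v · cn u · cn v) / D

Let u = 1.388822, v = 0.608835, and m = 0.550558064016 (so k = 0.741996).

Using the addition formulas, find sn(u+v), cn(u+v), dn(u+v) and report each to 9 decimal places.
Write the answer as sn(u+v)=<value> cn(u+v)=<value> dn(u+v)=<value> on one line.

sn(u+v)=0.997829856 cn(u+v)=-0.065845109 dn(u+v)=0.672182210

sn u = 0.9392410675701798, cn u = 0.3432582365940093, dn u = 0.7171555688273913
sn v = 0.5561505273001744, cn v = 0.8310815790184126, dn v = 0.910884467942262
m = k² = 0.550558064016
D = 1 − m·sn²u·sn²v = 0.8497750798741974
sn(u+v) = (sn u·cn v·dn v + sn v·cn u·dn u)/D = 0.8479309456370746/0.8497750798741974 = 0.9978298560633293
cn(u+v) = (cn u·cn v − sn u·sn v·dn u·dn v)/D = -0.0559535325624317/0.8497750798741974 = -0.06584510876774026
dn(u+v) = (dn u·dn v − m·sn u·sn v·cn u·cn v)/D = 0.5712036912973966/0.8497750798741974 = 0.6721822101231291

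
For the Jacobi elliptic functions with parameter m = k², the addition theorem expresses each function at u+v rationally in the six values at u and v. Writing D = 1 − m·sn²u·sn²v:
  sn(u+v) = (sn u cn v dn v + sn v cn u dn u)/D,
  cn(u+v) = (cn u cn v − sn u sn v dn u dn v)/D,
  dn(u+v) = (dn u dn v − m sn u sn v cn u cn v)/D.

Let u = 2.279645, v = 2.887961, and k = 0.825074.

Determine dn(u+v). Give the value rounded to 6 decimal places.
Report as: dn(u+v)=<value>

dn(u+v)=0.736227

sn u = 0.9913367809676806, cn u = -0.1313445343386501, dn u = 0.5753231492699609
sn v = 0.8719244529284278, cn v = -0.4896404276461063, dn v = 0.6945937519743404
m = k² = 0.680747105476
D = 1 − m·sn²u·sn²v = 0.4913887546693122
dn(u+v) = (dn u·dn v − m·sn u·sn v·cn u·cn v)/D = 0.361773771345139/0.4913887546693122 = 0.736227208920563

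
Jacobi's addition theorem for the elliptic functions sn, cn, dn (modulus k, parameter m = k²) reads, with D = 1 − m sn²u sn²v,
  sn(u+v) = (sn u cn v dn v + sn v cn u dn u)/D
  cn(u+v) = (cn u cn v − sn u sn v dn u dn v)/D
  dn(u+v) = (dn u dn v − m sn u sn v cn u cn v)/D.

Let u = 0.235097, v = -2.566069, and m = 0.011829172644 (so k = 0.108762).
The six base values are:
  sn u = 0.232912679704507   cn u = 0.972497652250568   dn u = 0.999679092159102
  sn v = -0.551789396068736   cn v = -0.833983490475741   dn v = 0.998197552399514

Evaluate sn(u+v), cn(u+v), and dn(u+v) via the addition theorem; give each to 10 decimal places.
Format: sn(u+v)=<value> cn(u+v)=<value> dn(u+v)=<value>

m = k² = 0.011829172644
D = 1 − m·sn²u·sn²v = 0.9998046167475389
sn(u+v) = (sn u·cn v·dn v + sn v·cn u·dn u)/D = -0.7303369011758451/0.9998046167475389 = -0.7304796246607679
cn(u+v) = (cn u·cn v − sn u·sn v·dn u·dn v)/D = -0.6828010562752207/0.9998046167475389 = -0.6829344902371411
dn(u+v) = (dn u·dn v − m·sn u·sn v·cn u·cn v)/D = 0.9966442122153188/0.9998046167475389 = 0.9968389778569925

sn(u+v)=-0.7304796247 cn(u+v)=-0.6829344902 dn(u+v)=0.9968389779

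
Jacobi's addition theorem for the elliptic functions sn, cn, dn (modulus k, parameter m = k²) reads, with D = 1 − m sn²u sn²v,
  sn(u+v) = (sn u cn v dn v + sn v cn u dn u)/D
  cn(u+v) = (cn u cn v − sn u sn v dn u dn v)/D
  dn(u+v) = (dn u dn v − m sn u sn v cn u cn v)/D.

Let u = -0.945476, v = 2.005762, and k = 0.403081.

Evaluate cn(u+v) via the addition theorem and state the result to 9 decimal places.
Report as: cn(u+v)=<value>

sn u = -0.7994600583498115, cn u = 0.6007192481545069, dn u = 0.9466555698953639
sn v = 0.9444677951634901, cn v = -0.3286039925183742, dn v = 0.9246998304413797
m = k² = 0.162474292561
D = 1 − m·sn²u·sn²v = 0.9073698208377345
cn(u+v) = (cn u·cn v − sn u·sn v·dn u·dn v)/D = 0.4635635693545626/0.9073698208377345 = 0.5108871363239465

cn(u+v)=0.510887136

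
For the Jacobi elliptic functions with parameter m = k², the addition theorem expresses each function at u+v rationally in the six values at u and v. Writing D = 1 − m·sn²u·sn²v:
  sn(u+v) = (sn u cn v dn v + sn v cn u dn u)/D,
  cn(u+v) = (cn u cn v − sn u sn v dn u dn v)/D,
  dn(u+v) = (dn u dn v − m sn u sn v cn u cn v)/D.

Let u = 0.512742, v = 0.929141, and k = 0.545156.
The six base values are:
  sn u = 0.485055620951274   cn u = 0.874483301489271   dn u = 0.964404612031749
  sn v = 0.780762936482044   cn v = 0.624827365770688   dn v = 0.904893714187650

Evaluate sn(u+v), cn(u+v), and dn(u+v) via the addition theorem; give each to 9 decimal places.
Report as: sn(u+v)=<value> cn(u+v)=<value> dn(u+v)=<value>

sn(u+v)=0.974239309 cn(u+v)=0.225516671 dn(u+v)=0.847301371

m = k² = 0.297195064336
D = 1 − m·sn²u·sn²v = 0.9573751313664033
sn(u+v) = (sn u·cn v·dn v + sn v·cn u·dn u)/D = 0.9327124863018188/0.9573751313664033 = 0.9742393088596473
cn(u+v) = (cn u·cn v − sn u·sn v·dn u·dn v)/D = 0.2159040528927546/0.9573751313664033 = 0.2255166713852363
dn(u+v) = (dn u·dn v − m·sn u·sn v·cn u·cn v)/D = 0.8111852615471834/0.9573751313664033 = 0.8473013711870999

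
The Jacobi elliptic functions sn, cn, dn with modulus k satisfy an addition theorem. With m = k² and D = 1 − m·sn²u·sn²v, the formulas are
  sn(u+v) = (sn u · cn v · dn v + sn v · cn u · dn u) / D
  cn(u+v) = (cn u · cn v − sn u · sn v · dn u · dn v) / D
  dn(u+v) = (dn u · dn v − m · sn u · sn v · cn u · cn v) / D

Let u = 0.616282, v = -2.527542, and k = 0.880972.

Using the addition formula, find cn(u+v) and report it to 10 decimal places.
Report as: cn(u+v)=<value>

sn u = 0.5551243442523118, cn u = 0.8317673727782551, dn u = 0.8722563108844107
sn v = -0.9881467961399975, cn v = -0.1535119190104086, dn v = 0.4921159541186383
m = k² = 0.776111664784
D = 1 − m·sn²u·sn²v = 0.7664673051399906
cn(u+v) = (cn u·cn v − sn u·sn v·dn u·dn v)/D = 0.1077771371898193/0.7664673051399906 = 0.1406154397807412

cn(u+v)=0.1406154398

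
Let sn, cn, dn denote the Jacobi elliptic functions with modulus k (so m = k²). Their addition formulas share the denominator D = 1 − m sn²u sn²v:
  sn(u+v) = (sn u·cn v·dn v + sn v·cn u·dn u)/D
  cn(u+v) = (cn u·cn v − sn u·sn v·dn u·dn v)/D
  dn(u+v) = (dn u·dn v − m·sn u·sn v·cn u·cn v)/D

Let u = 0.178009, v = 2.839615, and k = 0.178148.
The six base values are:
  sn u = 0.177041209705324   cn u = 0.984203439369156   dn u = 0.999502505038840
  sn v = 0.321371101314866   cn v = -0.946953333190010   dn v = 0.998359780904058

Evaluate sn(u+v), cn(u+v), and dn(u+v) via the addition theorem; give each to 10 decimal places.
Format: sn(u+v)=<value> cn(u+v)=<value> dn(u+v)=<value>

m = k² = 0.031736709904
D = 1 − m·sn²u·sn²v = 0.9998972636147556
sn(u+v) = (sn u·cn v·dn v + sn v·cn u·dn u)/D = 0.1487624069877549/0.9998972636147556 = 0.1487776918700227
cn(u+v) = (cn u·cn v − sn u·sn v·dn u·dn v)/D = -0.9887690751896954/0.9998972636147556 = -0.9888706681876193
dn(u+v) = (dn u·dn v − m·sn u·sn v·cn u·cn v)/D = 0.9995459951105084/0.9998972636147556 = 0.9996486954039885

sn(u+v)=0.1487776919 cn(u+v)=-0.9888706682 dn(u+v)=0.9996486954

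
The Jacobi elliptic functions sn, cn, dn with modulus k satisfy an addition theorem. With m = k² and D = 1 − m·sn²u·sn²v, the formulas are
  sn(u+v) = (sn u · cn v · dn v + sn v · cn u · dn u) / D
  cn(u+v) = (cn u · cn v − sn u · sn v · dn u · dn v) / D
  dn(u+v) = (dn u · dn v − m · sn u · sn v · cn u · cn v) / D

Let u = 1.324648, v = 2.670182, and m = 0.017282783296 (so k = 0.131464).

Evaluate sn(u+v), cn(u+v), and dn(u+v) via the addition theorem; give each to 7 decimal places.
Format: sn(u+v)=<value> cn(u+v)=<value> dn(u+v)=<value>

sn(u+v)=-0.7433406 cn(u+v)=-0.6689131 dn(u+v)=0.9952137

sn u = 0.9687013089784426, cn u = 0.2482292770473538, dn u = 0.9918579249766258
sn v = 0.4660353226081322, cn v = -0.8847661149035569, dn v = 0.9981214209344429
m = k² = 0.017282783296
D = 1 − m·sn²u·sn²v = 0.9964776611959557
sn(u+v) = (sn u·cn v·dn v + sn v·cn u·dn u)/D = -0.7407223056287864/0.9964776611959557 = -0.7433406030796355
cn(u+v) = (cn u·cn v − sn u·sn v·dn u·dn v)/D = -0.6665569707133342/0.9964776611959557 = -0.6689131093148076
dn(u+v) = (dn u·dn v − m·sn u·sn v·cn u·cn v)/D = 0.9917082194901655/0.9964776611959557 = 0.9952136993216025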